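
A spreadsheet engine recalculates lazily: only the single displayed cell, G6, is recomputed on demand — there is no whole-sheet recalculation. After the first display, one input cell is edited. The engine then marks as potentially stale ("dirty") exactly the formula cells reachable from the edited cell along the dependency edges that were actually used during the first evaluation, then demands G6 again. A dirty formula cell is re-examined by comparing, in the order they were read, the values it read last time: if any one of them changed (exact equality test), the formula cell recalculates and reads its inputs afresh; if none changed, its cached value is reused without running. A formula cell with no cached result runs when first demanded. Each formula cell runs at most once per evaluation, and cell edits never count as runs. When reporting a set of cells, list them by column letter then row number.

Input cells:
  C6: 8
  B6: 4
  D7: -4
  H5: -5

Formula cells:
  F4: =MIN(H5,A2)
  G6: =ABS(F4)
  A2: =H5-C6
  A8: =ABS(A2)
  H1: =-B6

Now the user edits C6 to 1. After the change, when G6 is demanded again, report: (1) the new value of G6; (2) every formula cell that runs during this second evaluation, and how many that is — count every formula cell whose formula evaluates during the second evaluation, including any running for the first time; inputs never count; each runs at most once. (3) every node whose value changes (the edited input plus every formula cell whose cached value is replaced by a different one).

First evaluation (everything demanded from the output):
  A2 = -5 - 8 = -13
  F4 = MIN(-5, -13) = -13
  G6 = ABS(-13) = 13

Propagation after the edit:
  A2: runs — C6 8->1; result -6.
  F4: runs — A2 -13->-6; result -6.
  G6: runs — F4 -13->-6; result 6.

New value of G6: 6.
Formula cells that run: A2, F4, G6 — 3 in total.
Values that change: A2, C6, F4, G6.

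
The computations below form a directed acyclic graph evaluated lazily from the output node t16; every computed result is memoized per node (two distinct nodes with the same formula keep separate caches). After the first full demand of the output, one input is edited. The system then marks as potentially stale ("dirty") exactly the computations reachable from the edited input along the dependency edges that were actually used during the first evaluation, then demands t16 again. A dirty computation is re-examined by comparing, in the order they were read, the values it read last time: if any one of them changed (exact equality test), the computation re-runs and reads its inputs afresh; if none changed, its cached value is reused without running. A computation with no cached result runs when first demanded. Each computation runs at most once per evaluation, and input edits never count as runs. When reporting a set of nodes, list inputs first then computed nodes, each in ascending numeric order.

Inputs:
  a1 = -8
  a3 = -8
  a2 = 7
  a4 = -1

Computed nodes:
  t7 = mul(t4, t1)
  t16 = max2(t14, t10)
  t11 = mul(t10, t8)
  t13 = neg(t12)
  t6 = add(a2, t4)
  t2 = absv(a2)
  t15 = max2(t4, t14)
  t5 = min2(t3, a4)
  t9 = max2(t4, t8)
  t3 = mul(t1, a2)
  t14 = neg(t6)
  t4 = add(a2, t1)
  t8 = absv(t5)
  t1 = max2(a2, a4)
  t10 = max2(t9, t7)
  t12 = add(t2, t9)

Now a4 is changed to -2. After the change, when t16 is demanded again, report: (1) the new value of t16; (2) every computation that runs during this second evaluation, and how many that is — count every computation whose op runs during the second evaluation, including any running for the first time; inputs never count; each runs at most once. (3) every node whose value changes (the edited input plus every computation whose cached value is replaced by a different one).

First demand of the output computes:
  t1 = max2(7, -1) = 7
  t3 = mul(7, 7) = 49
  t4 = add(7, 7) = 14
  t5 = min2(49, -1) = -1
  t6 = add(7, 14) = 21
  t7 = mul(14, 7) = 98
  t8 = absv(-1) = 1
  t9 = max2(14, 1) = 14
  t10 = max2(14, 98) = 98
  t14 = neg(21) = -21
  t16 = max2(-21, 98) = 98

After the edit, cleaning proceeds:
  t1: a read changed (a4 -1->-2) — executes, giving 7 — identical to its old value.
  t3: dirty, but its reads are unchanged (t1 unchanged, a2 unchanged); cached 49 stands.
  t4: dirty, but its reads are unchanged (a2 unchanged, t1 unchanged); cached 14 stands.
  t5: a read changed (a4 -1->-2) — executes, giving -2.
  t6: dirty, but its reads are unchanged (a2 unchanged, t4 unchanged); cached 21 stands.
  t7: dirty, but its reads are unchanged (t4 unchanged, t1 unchanged); cached 98 stands.
  t8: a read changed (t5 -1->-2) — executes, giving 2.
  t9: a read changed (t8 1->2) — executes, giving 14 — identical to its old value.
  t10: dirty, but its reads are unchanged (t9 unchanged, t7 unchanged); cached 98 stands.
  t14: dirty, but its reads are unchanged (t6 unchanged); cached -21 stands.
  t16: dirty, but its reads are unchanged (t14 unchanged, t10 unchanged); cached 98 stands.

Note where the cutoff bites: t3 is checked, finds nothing changed, and keeps its cache.

Demanding t16 again yields 98.
4 computations run: t1, t5, t8, t9.
The nodes whose values change: a4, t5, t8.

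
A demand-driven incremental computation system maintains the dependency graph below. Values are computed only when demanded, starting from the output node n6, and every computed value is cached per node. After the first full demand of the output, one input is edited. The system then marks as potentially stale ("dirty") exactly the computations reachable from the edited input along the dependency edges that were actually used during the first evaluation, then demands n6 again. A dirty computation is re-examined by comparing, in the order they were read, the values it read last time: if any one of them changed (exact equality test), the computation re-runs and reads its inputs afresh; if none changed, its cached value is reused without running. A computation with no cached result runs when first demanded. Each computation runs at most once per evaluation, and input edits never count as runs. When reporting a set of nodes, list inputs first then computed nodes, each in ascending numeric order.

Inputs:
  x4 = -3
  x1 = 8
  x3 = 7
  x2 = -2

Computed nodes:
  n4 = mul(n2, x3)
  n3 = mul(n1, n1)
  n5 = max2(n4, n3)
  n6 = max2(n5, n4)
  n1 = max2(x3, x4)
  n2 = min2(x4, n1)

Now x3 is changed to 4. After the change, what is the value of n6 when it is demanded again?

First evaluation (everything demanded from the output):
  n1 = max2(7, -3) = 7
  n2 = min2(-3, 7) = -3
  n3 = mul(7, 7) = 49
  n4 = mul(-3, 7) = -21
  n5 = max2(-21, 49) = 49
  n6 = max2(49, -21) = 49

Propagation after the edit:
  n1: runs — x3 7->4; result 4.
  n2: runs — n1 7->4; result -3 (same value as before).
  n3: runs — n1 7->4; n1 7->4; result 16.
  n4: runs — x3 7->4; result -12.
  n5: runs — n4 -21->-12; n3 49->16; result 16.
  n6: runs — n5 49->16; n4 -21->-12; result 16.

New value of n6: 16.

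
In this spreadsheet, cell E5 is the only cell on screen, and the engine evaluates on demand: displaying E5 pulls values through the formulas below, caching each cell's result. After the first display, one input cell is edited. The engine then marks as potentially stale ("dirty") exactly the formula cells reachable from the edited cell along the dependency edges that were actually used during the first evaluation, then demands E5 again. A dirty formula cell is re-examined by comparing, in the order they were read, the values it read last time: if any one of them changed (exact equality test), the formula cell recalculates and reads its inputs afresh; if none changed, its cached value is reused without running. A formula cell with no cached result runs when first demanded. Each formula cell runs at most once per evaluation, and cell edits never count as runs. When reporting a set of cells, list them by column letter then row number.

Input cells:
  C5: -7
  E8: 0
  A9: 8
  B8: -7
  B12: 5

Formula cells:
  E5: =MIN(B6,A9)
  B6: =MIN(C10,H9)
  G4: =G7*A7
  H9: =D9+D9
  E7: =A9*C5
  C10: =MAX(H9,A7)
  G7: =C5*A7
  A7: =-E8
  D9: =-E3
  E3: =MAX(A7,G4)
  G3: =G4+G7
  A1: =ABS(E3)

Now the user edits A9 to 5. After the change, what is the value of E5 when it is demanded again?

Initial pass — values computed on the first demand:
  A7 = -(0) = 0
  G7 = -7 * 0 = 0
  G4 = 0 * 0 = 0
  E3 = MAX(0, 0) = 0
  D9 = -(0) = 0
  H9 = 0 + 0 = 0
  C10 = MAX(0, 0) = 0
  B6 = MIN(0, 0) = 0
  E5 = MIN(0, 8) = 0

Second demand — change propagation:
  E5: re-runs because A9 8->5; new result 0 (unchanged).

E5 now evaluates to 0.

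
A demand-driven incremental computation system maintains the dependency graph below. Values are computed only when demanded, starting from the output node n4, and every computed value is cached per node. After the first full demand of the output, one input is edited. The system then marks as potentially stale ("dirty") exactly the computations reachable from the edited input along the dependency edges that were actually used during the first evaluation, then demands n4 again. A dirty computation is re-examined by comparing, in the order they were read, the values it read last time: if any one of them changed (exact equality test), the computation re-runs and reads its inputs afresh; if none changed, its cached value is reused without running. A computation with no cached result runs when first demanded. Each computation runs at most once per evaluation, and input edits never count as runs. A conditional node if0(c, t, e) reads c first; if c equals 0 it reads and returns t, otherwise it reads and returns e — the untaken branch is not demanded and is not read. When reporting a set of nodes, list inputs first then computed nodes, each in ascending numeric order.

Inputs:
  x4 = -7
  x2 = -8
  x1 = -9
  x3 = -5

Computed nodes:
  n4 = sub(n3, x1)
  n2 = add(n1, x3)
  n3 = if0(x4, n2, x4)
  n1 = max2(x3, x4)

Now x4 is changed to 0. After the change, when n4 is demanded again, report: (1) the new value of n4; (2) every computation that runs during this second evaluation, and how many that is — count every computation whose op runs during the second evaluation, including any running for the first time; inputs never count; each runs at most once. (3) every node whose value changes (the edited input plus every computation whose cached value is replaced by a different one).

First evaluation (everything demanded from the output):
  n3 = if0(x4=-7 -> else branch x4) = -7
  n4 = sub(-7, -9) = 2

Propagation after the edit:
  n1: demanded for the first time — runs, produces 0.
  n2: demanded for the first time — runs, produces -5.
  n3: runs — x4 -7->0; x4 -7->0; result -5.
  n4: runs — n3 -7->-5; result 4.

Key observation: a condition flipped, so demand reaches new nodes — n1, n2 run for the first time.

New value of n4: 4.
Computations that run: n1, n2, n3, n4 — 4 in total.
Values that change: x4, n3, n4.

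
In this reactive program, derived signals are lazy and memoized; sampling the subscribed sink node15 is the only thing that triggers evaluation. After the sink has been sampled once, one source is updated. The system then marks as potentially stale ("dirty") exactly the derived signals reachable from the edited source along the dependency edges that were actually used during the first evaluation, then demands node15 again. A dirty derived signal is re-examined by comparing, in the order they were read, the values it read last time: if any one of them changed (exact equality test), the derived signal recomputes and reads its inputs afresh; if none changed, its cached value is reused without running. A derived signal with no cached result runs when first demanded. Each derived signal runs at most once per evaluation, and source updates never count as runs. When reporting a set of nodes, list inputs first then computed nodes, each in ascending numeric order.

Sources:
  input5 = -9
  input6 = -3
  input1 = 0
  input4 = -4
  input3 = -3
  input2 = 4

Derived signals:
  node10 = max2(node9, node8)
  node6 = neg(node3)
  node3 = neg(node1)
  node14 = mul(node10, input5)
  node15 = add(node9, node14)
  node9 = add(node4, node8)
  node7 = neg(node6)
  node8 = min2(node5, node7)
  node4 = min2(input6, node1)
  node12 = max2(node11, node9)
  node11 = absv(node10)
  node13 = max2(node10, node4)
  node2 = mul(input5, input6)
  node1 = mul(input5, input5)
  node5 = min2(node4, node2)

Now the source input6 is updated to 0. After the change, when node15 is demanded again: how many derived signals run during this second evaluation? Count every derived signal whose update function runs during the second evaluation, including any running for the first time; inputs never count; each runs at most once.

7 derived signals run: node2, node4, node5, node8, node9, node10, node15.
Note where the cutoff bites: node14 is checked, finds nothing changed, and keeps its cache.

First demand of the output computes:
  node1 = mul(-9, -9) = 81
  node2 = mul(-9, -3) = 27
  node3 = neg(81) = -81
  node4 = min2(-3, 81) = -3
  node5 = min2(-3, 27) = -3
  node6 = neg(-81) = 81
  node7 = neg(81) = -81
  node8 = min2(-3, -81) = -81
  node9 = add(-3, -81) = -84
  node10 = max2(-84, -81) = -81
  node14 = mul(-81, -9) = 729
  node15 = add(-84, 729) = 645

After the edit, cleaning proceeds:
  node2: a read changed (input6 -3->0) — executes, giving 0.
  node4: a read changed (input6 -3->0) — executes, giving 0.
  node5: a read changed (node4 -3->0; node2 27->0) — executes, giving 0.
  node8: a read changed (node5 -3->0) — executes, giving -81 — identical to its old value.
  node9: a read changed (node4 -3->0) — executes, giving -81.
  node10: a read changed (node9 -84->-81) — executes, giving -81 — identical to its old value.
  node14: dirty, but its reads are unchanged (node10 unchanged, input5 unchanged); cached 729 stands.
  node15: a read changed (node9 -84->-81) — executes, giving 648.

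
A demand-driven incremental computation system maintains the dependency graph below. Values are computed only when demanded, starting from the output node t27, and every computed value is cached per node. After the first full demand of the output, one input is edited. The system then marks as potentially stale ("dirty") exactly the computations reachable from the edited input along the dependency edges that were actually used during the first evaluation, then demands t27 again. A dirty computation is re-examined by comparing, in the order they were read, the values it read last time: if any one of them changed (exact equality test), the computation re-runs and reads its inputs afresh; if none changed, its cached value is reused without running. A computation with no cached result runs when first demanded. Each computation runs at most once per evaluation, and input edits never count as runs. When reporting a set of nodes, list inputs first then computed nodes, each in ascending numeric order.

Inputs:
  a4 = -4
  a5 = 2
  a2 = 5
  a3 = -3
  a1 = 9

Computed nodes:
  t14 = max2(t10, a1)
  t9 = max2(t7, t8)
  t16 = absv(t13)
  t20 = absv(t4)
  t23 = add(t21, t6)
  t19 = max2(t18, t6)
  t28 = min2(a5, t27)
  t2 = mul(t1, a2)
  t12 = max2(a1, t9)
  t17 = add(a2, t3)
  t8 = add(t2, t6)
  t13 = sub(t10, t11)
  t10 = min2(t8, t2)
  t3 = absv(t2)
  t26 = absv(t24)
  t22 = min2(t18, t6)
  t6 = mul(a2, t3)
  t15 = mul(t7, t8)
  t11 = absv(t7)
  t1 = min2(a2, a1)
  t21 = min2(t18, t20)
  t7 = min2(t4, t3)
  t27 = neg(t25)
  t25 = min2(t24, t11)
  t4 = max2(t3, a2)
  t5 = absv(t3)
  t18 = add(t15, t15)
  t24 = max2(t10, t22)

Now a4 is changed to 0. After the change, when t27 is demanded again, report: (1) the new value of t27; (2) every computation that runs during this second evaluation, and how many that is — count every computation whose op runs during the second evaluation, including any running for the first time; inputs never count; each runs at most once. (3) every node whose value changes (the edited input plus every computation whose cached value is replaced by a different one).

New value of t27: -25.
Computations that run: none — 0 in total.
Values that change: a4.
Key observation: a4 is never demanded by the output, so the edit triggers no recomputation at all.

First evaluation (everything demanded from the output):
  t1 = min2(5, 9) = 5
  t2 = mul(5, 5) = 25
  t3 = absv(25) = 25
  t4 = max2(25, 5) = 25
  t6 = mul(5, 25) = 125
  t7 = min2(25, 25) = 25
  t8 = add(25, 125) = 150
  t10 = min2(150, 25) = 25
  t11 = absv(25) = 25
  t15 = mul(25, 150) = 3750
  t18 = add(3750, 3750) = 7500
  t22 = min2(7500, 125) = 125
  t24 = max2(25, 125) = 125
  t25 = min2(125, 25) = 25
  t27 = neg(25) = -25

Propagation after the edit:
  a4 feeds no computation that the output demands — nothing is marked dirty and nothing runs.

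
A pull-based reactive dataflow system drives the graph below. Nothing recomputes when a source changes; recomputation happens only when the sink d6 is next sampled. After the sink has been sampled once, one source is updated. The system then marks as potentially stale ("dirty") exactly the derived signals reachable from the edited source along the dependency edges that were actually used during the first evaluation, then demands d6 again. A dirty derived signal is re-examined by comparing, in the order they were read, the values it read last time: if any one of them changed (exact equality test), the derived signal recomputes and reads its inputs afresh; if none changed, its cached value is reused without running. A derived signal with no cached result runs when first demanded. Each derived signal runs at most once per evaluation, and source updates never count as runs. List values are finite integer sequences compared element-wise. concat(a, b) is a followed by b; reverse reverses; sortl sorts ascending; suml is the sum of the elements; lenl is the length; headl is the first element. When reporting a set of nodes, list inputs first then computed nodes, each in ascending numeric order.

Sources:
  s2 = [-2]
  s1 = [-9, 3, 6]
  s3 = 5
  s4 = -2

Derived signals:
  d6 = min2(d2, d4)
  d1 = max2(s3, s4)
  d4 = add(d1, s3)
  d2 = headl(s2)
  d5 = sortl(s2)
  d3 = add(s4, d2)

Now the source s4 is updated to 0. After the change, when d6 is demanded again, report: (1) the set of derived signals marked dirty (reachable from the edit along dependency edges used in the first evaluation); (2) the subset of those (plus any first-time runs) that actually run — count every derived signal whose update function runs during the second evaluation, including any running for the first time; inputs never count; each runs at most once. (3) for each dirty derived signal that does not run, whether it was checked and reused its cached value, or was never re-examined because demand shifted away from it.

Marked dirty: d1, d4, d6.
Derived signals that run: d1 — 1 in total.
Checked but reused from cache: d4, d6.
Key observation: the change is absorbed at d1 — it re-runs but produces the same value, and the output's value is unchanged.

First evaluation (everything demanded from the output):
  d1 = max2(5, -2) = 5
  d2 = headl([-2]) = -2
  d4 = add(5, 5) = 10
  d6 = min2(-2, 10) = -2

Propagation after the edit:
  d1: runs — s4 -2->0; result 5 (same value as before).
  d4: checked — values it read are unchanged (d1 unchanged, s3 unchanged); reused cached 10 without running.
  d6: checked — values it read are unchanged (d2 unchanged, d4 unchanged); reused cached -2 without running.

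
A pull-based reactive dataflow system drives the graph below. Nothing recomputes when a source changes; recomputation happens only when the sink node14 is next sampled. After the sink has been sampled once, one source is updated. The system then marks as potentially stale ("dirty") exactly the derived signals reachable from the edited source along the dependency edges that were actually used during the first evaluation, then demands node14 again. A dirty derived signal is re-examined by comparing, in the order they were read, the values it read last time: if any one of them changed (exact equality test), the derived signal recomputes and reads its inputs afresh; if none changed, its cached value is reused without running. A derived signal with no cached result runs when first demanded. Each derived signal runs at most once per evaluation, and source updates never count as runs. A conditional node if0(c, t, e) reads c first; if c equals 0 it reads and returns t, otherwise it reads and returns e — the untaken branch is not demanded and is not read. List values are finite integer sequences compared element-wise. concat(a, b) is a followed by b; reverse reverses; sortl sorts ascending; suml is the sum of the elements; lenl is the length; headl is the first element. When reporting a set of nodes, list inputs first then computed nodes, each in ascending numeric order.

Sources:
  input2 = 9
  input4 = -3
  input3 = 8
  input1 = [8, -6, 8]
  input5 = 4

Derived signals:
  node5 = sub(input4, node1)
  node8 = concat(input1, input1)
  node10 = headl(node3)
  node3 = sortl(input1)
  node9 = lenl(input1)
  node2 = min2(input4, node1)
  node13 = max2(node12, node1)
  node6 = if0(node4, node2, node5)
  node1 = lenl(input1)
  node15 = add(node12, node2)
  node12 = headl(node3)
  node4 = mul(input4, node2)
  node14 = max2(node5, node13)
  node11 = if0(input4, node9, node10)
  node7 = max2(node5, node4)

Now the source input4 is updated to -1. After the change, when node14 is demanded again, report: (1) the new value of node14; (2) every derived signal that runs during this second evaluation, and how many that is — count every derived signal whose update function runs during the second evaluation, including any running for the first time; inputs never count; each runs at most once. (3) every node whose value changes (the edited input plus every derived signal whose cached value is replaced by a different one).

New value of node14: 3.
Derived signals that run: node5, node14 — 2 in total.
Values that change: input4, node5.

First evaluation (everything demanded from the output):
  node1 = lenl([8, -6, 8]) = 3
  node3 = sortl([8, -6, 8]) = [-6, 8, 8]
  node5 = sub(-3, 3) = -6
  node12 = headl([-6, 8, 8]) = -6
  node13 = max2(-6, 3) = 3
  node14 = max2(-6, 3) = 3

Propagation after the edit:
  node5: runs — input4 -3->-1; result -4.
  node14: runs — node5 -6->-4; result 3 (same value as before).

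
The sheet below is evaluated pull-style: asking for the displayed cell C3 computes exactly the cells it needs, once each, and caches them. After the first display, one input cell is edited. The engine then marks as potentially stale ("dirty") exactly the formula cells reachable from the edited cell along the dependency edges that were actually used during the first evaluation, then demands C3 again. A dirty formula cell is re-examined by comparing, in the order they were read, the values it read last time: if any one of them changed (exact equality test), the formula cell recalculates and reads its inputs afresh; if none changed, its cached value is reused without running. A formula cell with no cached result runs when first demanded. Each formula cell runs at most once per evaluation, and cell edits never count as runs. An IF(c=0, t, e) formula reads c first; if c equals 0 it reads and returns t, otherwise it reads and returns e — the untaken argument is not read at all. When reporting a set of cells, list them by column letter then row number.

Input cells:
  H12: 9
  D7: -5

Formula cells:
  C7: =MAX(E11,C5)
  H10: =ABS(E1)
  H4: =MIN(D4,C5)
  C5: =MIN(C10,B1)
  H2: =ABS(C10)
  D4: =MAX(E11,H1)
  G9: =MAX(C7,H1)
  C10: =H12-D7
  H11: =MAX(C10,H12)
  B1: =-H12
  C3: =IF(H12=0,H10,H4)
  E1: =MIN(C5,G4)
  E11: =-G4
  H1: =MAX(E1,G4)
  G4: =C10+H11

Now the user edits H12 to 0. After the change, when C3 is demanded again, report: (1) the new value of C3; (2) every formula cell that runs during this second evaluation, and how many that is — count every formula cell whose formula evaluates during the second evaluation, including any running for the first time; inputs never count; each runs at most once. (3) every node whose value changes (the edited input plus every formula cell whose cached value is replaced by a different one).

Demanding C3 again yields 0.
8 formula cells run: B1, C3, C5, C10, E1, G4, H10, H11.
The nodes whose values change: B1, C3, C5, C10, E1, G4, H11, H12.
Note the branch switch — demand abandons D4, E11, H1, H4, which are never re-examined.

First demand of the output computes:
  B1 = -(9) = -9
  C10 = 9 - -5 = 14
  C5 = MIN(14, -9) = -9
  H11 = MAX(14, 9) = 14
  G4 = 14 + 14 = 28
  E1 = MIN(-9, 28) = -9
  E11 = -(28) = -28
  H1 = MAX(-9, 28) = 28
  D4 = MAX(-28, 28) = 28
  H4 = MIN(28, -9) = -9
  C3 = IF(H12=0: H12=9 -> else branch H4) = -9

After the edit, cleaning proceeds:
  B1: a read changed (H12 9->0) — executes, giving 0.
  C10: a read changed (H12 9->0) — executes, giving 5.
  C5: a read changed (C10 14->5; B1 -9->0) — executes, giving 0.
  H11: a read changed (C10 14->5; H12 9->0) — executes, giving 5.
  G4: a read changed (C10 14->5; H11 14->5) — executes, giving 10.
  E1: a read changed (C5 -9->0; G4 28->10) — executes, giving 0.
  E11: stays stale; no demand reaches it after the flip.
  H1: stays stale; no demand reaches it after the flip.
  D4: stays stale; no demand reaches it after the flip.
  H4: stays stale; no demand reaches it after the flip.
  H10: had never run; runs now, result 0.
  C3: a read changed (H12 9->0) — executes, giving 0.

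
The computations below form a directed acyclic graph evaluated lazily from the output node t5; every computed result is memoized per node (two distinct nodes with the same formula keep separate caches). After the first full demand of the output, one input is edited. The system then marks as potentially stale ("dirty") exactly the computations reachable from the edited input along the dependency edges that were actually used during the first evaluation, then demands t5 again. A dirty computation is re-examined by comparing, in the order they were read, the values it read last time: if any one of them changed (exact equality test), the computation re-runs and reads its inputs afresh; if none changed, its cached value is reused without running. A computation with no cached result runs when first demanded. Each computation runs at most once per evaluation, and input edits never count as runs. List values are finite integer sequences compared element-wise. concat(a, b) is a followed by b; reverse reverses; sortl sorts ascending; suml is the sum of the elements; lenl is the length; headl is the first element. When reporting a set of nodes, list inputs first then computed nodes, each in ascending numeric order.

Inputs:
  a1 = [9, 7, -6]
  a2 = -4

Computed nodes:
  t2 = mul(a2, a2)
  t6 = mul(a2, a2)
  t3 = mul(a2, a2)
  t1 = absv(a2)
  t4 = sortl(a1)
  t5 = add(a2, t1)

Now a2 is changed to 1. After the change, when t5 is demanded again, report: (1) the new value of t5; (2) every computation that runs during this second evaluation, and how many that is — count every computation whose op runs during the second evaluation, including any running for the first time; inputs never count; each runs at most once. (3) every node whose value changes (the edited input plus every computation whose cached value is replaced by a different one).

Demanding t5 again yields 2.
2 computations run: t1, t5.
The nodes whose values change: a2, t1, t5.

First demand of the output computes:
  t1 = absv(-4) = 4
  t5 = add(-4, 4) = 0

After the edit, cleaning proceeds:
  t1: a read changed (a2 -4->1) — executes, giving 1.
  t5: a read changed (a2 -4->1; t1 4->1) — executes, giving 2.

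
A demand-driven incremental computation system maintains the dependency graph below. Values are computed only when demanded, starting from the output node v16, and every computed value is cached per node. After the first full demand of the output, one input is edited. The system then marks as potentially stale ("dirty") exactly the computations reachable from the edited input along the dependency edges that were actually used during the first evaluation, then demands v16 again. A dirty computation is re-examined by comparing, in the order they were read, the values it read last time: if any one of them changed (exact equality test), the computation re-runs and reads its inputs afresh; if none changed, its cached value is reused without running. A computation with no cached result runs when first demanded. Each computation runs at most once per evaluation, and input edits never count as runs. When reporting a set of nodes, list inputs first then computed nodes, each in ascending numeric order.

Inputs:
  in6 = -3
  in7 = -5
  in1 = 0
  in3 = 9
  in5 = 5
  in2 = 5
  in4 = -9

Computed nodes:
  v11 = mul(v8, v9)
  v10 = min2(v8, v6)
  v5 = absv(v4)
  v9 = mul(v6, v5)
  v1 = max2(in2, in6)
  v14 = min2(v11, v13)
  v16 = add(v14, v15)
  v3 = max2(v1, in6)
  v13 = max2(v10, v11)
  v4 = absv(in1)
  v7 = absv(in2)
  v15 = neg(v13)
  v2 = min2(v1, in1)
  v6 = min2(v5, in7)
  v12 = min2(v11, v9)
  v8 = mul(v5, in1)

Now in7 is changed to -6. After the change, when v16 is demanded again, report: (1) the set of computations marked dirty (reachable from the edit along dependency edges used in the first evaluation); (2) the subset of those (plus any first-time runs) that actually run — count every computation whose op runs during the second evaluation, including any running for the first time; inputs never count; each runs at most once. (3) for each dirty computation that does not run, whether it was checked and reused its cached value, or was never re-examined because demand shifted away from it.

First evaluation (everything demanded from the output):
  v4 = absv(0) = 0
  v5 = absv(0) = 0
  v6 = min2(0, -5) = -5
  v8 = mul(0, 0) = 0
  v9 = mul(-5, 0) = 0
  v10 = min2(0, -5) = -5
  v11 = mul(0, 0) = 0
  v13 = max2(-5, 0) = 0
  v14 = min2(0, 0) = 0
  v15 = neg(0) = 0
  v16 = add(0, 0) = 0

Propagation after the edit:
  v6: runs — in7 -5->-6; result -6.
  v9: runs — v6 -5->-6; result 0 (same value as before).
  v10: runs — v6 -5->-6; result -6.
  v11: checked — values it read are unchanged (v8 unchanged, v9 unchanged); reused cached 0 without running.
  v13: runs — v10 -5->-6; result 0 (same value as before).
  v14: checked — values it read are unchanged (v11 unchanged, v13 unchanged); reused cached 0 without running.
  v15: checked — values it read are unchanged (v13 unchanged); reused cached 0 without running.
  v16: checked — values it read are unchanged (v14 unchanged, v15 unchanged); reused cached 0 without running.

Key observation: the cutoff stops propagation at v11 — its inputs' values are unchanged, so it reuses its cache.

Marked dirty: v6, v9, v10, v11, v13, v14, v15, v16.
Computations that run: v6, v9, v10, v13 — 4 in total.
Checked but reused from cache: v11, v14, v15, v16.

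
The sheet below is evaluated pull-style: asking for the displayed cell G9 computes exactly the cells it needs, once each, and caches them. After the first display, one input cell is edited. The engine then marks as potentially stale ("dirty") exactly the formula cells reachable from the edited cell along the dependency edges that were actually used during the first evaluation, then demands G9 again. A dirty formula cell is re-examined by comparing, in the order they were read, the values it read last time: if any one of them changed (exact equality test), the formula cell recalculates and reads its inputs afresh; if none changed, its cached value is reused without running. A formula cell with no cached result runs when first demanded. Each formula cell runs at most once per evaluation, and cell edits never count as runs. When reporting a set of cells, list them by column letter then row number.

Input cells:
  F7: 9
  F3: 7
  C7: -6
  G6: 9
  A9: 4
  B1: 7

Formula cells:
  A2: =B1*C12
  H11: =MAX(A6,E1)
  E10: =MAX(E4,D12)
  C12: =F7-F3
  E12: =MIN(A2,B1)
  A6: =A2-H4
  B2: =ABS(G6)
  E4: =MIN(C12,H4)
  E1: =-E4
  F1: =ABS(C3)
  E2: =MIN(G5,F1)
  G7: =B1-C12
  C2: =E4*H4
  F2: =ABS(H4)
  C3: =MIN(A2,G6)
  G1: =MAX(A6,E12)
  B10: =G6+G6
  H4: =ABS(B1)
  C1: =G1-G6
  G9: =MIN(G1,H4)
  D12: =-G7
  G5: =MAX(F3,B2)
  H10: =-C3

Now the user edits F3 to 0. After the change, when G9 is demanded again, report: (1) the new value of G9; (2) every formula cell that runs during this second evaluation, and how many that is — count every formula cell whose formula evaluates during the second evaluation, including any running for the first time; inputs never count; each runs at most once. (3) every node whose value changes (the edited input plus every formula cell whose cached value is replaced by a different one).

Demanding G9 again yields 7.
6 formula cells run: A2, A6, C12, E12, G1, G9.
The nodes whose values change: A2, A6, C12, F3, G1.

First demand of the output computes:
  C12 = 9 - 7 = 2
  A2 = 7 * 2 = 14
  E12 = MIN(14, 7) = 7
  H4 = ABS(7) = 7
  A6 = 14 - 7 = 7
  G1 = MAX(7, 7) = 7
  G9 = MIN(7, 7) = 7

After the edit, cleaning proceeds:
  C12: a read changed (F3 7->0) — executes, giving 9.
  A2: a read changed (C12 2->9) — executes, giving 63.
  A6: a read changed (A2 14->63) — executes, giving 56.
  E12: a read changed (A2 14->63) — executes, giving 7 — identical to its old value.
  G1: a read changed (A6 7->56) — executes, giving 56.
  G9: a read changed (G1 7->56) — executes, giving 7 — identical to its old value.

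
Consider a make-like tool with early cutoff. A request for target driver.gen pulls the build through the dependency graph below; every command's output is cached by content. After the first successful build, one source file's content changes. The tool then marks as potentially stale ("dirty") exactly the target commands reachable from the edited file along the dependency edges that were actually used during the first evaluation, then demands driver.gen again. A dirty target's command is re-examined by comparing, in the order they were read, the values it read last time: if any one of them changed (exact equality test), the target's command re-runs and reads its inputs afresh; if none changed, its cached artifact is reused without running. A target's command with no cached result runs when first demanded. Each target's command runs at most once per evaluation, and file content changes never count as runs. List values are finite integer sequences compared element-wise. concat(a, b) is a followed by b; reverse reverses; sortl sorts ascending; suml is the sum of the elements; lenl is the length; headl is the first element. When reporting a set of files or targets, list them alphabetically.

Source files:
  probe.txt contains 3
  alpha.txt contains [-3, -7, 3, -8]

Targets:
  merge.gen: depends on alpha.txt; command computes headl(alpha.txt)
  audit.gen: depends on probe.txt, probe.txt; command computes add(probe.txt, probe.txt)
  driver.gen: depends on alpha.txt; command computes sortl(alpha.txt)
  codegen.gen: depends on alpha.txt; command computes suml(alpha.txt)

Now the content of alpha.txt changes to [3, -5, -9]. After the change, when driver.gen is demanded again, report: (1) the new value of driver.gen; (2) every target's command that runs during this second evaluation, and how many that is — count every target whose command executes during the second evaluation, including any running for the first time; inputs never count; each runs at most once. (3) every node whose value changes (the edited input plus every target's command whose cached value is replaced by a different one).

Demanding driver.gen again yields [-9, -5, 3].
1 target commands run: driver.gen.
The nodes whose values change: alpha.txt, driver.gen.

First demand of the output computes:
  driver.gen = sortl([-3, -7, 3, -8]) = [-8, -7, -3, 3]

After the edit, cleaning proceeds:
  driver.gen: a read changed (alpha.txt [-3, -7, 3, -8]->[3, -5, -9]) — executes, giving [-9, -5, 3].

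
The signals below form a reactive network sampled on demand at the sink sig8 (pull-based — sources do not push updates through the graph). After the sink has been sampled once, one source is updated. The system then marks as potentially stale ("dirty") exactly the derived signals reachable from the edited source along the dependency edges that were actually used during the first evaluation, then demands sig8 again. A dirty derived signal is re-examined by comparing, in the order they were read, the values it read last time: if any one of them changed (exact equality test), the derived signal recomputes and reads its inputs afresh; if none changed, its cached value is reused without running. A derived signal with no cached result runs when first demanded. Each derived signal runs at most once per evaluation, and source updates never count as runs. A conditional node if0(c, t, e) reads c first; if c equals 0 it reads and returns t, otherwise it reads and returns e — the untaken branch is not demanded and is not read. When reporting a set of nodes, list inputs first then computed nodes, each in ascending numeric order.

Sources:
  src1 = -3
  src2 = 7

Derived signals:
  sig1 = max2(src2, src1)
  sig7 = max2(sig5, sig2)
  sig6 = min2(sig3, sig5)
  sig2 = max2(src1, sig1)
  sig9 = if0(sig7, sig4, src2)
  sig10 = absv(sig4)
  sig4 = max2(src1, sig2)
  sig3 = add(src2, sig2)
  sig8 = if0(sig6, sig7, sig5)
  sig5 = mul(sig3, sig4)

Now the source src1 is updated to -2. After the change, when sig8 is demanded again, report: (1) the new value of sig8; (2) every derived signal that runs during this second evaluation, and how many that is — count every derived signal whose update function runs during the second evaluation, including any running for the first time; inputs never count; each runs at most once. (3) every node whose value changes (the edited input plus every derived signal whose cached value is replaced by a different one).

sig8 now evaluates to 98.
Run set: sig1, sig2, sig4 (3 run).
Changed values: src1.
The important point: at sig3 every value read last time is unchanged, so the dirty flag clears without a run.

Initial pass — values computed on the first demand:
  sig1 = max2(7, -3) = 7
  sig2 = max2(-3, 7) = 7
  sig3 = add(7, 7) = 14
  sig4 = max2(-3, 7) = 7
  sig5 = mul(14, 7) = 98
  sig6 = min2(14, 98) = 14
  sig8 = if0(sig6=14 -> else branch sig5) = 98

Second demand — change propagation:
  sig1: re-runs because src1 -3->-2; new result 7 (unchanged).
  sig2: re-runs because src1 -3->-2; new result 7 (unchanged).
  sig3: re-examined; everything it read last time is the same (src2 unchanged, sig2 unchanged) — cache 14 kept, no run.
  sig4: re-runs because src1 -3->-2; new result 7 (unchanged).
  sig5: re-examined; everything it read last time is the same (sig3 unchanged, sig4 unchanged) — cache 98 kept, no run.
  sig6: re-examined; everything it read last time is the same (sig3 unchanged, sig5 unchanged) — cache 14 kept, no run.
  sig8: re-examined; everything it read last time is the same (sig6 unchanged, sig5 unchanged) — cache 98 kept, no run.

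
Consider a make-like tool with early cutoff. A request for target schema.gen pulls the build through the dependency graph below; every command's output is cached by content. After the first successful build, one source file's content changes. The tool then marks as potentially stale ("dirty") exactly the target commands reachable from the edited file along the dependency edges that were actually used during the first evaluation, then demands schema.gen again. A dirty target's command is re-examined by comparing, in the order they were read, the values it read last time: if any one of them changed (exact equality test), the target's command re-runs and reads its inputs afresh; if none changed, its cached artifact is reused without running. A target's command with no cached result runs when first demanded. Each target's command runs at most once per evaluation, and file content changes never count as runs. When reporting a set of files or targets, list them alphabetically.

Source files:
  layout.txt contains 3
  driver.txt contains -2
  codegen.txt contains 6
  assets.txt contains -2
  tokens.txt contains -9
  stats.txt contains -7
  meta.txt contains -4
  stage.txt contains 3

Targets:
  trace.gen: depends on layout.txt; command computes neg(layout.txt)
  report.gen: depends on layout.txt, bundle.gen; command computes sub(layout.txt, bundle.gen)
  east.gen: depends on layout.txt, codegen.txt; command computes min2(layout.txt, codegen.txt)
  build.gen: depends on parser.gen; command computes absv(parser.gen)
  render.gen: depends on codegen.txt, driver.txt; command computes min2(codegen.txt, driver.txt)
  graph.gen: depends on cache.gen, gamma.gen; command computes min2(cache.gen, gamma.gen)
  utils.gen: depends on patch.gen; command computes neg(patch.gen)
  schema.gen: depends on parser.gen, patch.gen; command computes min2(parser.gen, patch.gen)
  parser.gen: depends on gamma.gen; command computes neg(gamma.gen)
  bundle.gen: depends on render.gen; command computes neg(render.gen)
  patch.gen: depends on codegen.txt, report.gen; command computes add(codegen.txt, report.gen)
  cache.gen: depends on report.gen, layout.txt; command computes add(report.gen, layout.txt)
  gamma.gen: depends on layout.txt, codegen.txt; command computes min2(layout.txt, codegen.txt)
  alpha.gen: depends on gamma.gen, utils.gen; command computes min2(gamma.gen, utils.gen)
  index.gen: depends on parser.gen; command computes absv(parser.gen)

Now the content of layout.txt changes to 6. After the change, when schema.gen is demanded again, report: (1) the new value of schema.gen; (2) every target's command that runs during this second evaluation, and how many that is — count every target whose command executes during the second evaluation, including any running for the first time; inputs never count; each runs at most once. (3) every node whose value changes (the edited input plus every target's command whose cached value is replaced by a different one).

First demand of the output computes:
  gamma.gen = min2(3, 6) = 3
  parser.gen = neg(3) = -3
  render.gen = min2(6, -2) = -2
  bundle.gen = neg(-2) = 2
  report.gen = sub(3, 2) = 1
  patch.gen = add(6, 1) = 7
  schema.gen = min2(-3, 7) = -3

After the edit, cleaning proceeds:
  gamma.gen: a read changed (layout.txt 3->6) — executes, giving 6.
  parser.gen: a read changed (gamma.gen 3->6) — executes, giving -6.
  report.gen: a read changed (layout.txt 3->6) — executes, giving 4.
  patch.gen: a read changed (report.gen 1->4) — executes, giving 10.
  schema.gen: a read changed (parser.gen -3->-6; patch.gen 7->10) — executes, giving -6.

Demanding schema.gen again yields -6.
5 target commands run: gamma.gen, parser.gen, patch.gen, report.gen, schema.gen.
The nodes whose values change: gamma.gen, layout.txt, parser.gen, patch.gen, report.gen, schema.gen.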